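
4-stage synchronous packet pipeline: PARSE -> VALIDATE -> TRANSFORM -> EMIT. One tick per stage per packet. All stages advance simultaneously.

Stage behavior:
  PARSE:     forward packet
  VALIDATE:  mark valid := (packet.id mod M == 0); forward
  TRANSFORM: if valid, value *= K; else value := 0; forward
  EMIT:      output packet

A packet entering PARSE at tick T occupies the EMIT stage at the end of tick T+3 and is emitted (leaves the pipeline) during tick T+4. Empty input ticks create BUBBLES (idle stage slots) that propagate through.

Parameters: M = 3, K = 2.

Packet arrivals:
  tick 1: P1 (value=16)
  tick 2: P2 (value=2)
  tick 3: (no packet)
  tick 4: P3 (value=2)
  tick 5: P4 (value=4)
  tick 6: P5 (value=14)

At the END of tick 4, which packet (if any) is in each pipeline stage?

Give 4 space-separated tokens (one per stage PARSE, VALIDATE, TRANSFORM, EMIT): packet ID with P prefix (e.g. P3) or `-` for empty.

Answer: P3 - P2 P1

Derivation:
Tick 1: [PARSE:P1(v=16,ok=F), VALIDATE:-, TRANSFORM:-, EMIT:-] out:-; in:P1
Tick 2: [PARSE:P2(v=2,ok=F), VALIDATE:P1(v=16,ok=F), TRANSFORM:-, EMIT:-] out:-; in:P2
Tick 3: [PARSE:-, VALIDATE:P2(v=2,ok=F), TRANSFORM:P1(v=0,ok=F), EMIT:-] out:-; in:-
Tick 4: [PARSE:P3(v=2,ok=F), VALIDATE:-, TRANSFORM:P2(v=0,ok=F), EMIT:P1(v=0,ok=F)] out:-; in:P3
At end of tick 4: ['P3', '-', 'P2', 'P1']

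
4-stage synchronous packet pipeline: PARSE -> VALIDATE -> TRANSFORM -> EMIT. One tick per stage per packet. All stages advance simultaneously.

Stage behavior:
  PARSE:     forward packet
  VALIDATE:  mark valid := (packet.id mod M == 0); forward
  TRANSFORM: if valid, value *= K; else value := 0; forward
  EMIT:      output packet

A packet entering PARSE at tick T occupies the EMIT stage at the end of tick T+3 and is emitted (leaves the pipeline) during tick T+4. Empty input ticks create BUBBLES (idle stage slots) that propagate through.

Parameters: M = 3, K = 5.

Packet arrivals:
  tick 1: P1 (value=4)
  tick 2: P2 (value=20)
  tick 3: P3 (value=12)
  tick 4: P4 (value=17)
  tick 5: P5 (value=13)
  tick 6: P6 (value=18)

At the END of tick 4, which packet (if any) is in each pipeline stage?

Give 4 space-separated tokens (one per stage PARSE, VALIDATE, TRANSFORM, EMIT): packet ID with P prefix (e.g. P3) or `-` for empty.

Answer: P4 P3 P2 P1

Derivation:
Tick 1: [PARSE:P1(v=4,ok=F), VALIDATE:-, TRANSFORM:-, EMIT:-] out:-; in:P1
Tick 2: [PARSE:P2(v=20,ok=F), VALIDATE:P1(v=4,ok=F), TRANSFORM:-, EMIT:-] out:-; in:P2
Tick 3: [PARSE:P3(v=12,ok=F), VALIDATE:P2(v=20,ok=F), TRANSFORM:P1(v=0,ok=F), EMIT:-] out:-; in:P3
Tick 4: [PARSE:P4(v=17,ok=F), VALIDATE:P3(v=12,ok=T), TRANSFORM:P2(v=0,ok=F), EMIT:P1(v=0,ok=F)] out:-; in:P4
At end of tick 4: ['P4', 'P3', 'P2', 'P1']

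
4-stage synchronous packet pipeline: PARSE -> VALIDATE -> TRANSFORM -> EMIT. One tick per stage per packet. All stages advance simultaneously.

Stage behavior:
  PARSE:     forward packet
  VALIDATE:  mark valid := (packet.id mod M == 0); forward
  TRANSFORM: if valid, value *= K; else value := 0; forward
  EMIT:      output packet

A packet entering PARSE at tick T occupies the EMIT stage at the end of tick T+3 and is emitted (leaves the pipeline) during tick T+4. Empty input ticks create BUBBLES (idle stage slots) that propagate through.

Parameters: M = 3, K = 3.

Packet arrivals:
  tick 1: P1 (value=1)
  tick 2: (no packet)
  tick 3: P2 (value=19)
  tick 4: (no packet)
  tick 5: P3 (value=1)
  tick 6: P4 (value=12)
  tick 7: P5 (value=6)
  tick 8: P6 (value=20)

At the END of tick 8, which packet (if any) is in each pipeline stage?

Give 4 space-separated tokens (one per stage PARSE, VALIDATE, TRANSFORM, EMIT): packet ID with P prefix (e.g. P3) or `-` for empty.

Answer: P6 P5 P4 P3

Derivation:
Tick 1: [PARSE:P1(v=1,ok=F), VALIDATE:-, TRANSFORM:-, EMIT:-] out:-; in:P1
Tick 2: [PARSE:-, VALIDATE:P1(v=1,ok=F), TRANSFORM:-, EMIT:-] out:-; in:-
Tick 3: [PARSE:P2(v=19,ok=F), VALIDATE:-, TRANSFORM:P1(v=0,ok=F), EMIT:-] out:-; in:P2
Tick 4: [PARSE:-, VALIDATE:P2(v=19,ok=F), TRANSFORM:-, EMIT:P1(v=0,ok=F)] out:-; in:-
Tick 5: [PARSE:P3(v=1,ok=F), VALIDATE:-, TRANSFORM:P2(v=0,ok=F), EMIT:-] out:P1(v=0); in:P3
Tick 6: [PARSE:P4(v=12,ok=F), VALIDATE:P3(v=1,ok=T), TRANSFORM:-, EMIT:P2(v=0,ok=F)] out:-; in:P4
Tick 7: [PARSE:P5(v=6,ok=F), VALIDATE:P4(v=12,ok=F), TRANSFORM:P3(v=3,ok=T), EMIT:-] out:P2(v=0); in:P5
Tick 8: [PARSE:P6(v=20,ok=F), VALIDATE:P5(v=6,ok=F), TRANSFORM:P4(v=0,ok=F), EMIT:P3(v=3,ok=T)] out:-; in:P6
At end of tick 8: ['P6', 'P5', 'P4', 'P3']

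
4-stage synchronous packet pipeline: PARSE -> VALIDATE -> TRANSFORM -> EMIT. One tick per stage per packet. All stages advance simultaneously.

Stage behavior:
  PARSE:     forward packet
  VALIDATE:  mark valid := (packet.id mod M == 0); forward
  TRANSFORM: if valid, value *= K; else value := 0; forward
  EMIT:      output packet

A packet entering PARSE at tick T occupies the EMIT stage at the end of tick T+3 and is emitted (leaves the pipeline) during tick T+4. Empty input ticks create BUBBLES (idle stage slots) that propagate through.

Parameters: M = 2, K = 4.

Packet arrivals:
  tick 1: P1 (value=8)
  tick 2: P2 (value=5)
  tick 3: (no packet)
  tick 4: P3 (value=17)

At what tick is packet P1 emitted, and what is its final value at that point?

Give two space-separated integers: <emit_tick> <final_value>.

Answer: 5 0

Derivation:
Tick 1: [PARSE:P1(v=8,ok=F), VALIDATE:-, TRANSFORM:-, EMIT:-] out:-; in:P1
Tick 2: [PARSE:P2(v=5,ok=F), VALIDATE:P1(v=8,ok=F), TRANSFORM:-, EMIT:-] out:-; in:P2
Tick 3: [PARSE:-, VALIDATE:P2(v=5,ok=T), TRANSFORM:P1(v=0,ok=F), EMIT:-] out:-; in:-
Tick 4: [PARSE:P3(v=17,ok=F), VALIDATE:-, TRANSFORM:P2(v=20,ok=T), EMIT:P1(v=0,ok=F)] out:-; in:P3
Tick 5: [PARSE:-, VALIDATE:P3(v=17,ok=F), TRANSFORM:-, EMIT:P2(v=20,ok=T)] out:P1(v=0); in:-
Tick 6: [PARSE:-, VALIDATE:-, TRANSFORM:P3(v=0,ok=F), EMIT:-] out:P2(v=20); in:-
Tick 7: [PARSE:-, VALIDATE:-, TRANSFORM:-, EMIT:P3(v=0,ok=F)] out:-; in:-
Tick 8: [PARSE:-, VALIDATE:-, TRANSFORM:-, EMIT:-] out:P3(v=0); in:-
P1: arrives tick 1, valid=False (id=1, id%2=1), emit tick 5, final value 0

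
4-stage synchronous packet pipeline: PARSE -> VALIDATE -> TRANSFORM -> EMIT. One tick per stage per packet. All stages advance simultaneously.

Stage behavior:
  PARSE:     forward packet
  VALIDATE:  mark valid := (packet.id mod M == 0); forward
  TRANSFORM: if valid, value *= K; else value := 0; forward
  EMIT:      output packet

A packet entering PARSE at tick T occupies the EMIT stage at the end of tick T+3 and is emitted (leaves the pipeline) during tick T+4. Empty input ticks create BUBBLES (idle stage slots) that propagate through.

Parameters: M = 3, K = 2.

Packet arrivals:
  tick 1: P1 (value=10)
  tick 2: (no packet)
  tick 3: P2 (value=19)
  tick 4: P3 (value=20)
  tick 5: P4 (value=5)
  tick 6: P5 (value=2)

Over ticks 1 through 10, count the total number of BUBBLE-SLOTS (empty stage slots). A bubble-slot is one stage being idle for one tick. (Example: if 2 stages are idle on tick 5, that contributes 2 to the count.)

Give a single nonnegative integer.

Answer: 20

Derivation:
Tick 1: [PARSE:P1(v=10,ok=F), VALIDATE:-, TRANSFORM:-, EMIT:-] out:-; bubbles=3
Tick 2: [PARSE:-, VALIDATE:P1(v=10,ok=F), TRANSFORM:-, EMIT:-] out:-; bubbles=3
Tick 3: [PARSE:P2(v=19,ok=F), VALIDATE:-, TRANSFORM:P1(v=0,ok=F), EMIT:-] out:-; bubbles=2
Tick 4: [PARSE:P3(v=20,ok=F), VALIDATE:P2(v=19,ok=F), TRANSFORM:-, EMIT:P1(v=0,ok=F)] out:-; bubbles=1
Tick 5: [PARSE:P4(v=5,ok=F), VALIDATE:P3(v=20,ok=T), TRANSFORM:P2(v=0,ok=F), EMIT:-] out:P1(v=0); bubbles=1
Tick 6: [PARSE:P5(v=2,ok=F), VALIDATE:P4(v=5,ok=F), TRANSFORM:P3(v=40,ok=T), EMIT:P2(v=0,ok=F)] out:-; bubbles=0
Tick 7: [PARSE:-, VALIDATE:P5(v=2,ok=F), TRANSFORM:P4(v=0,ok=F), EMIT:P3(v=40,ok=T)] out:P2(v=0); bubbles=1
Tick 8: [PARSE:-, VALIDATE:-, TRANSFORM:P5(v=0,ok=F), EMIT:P4(v=0,ok=F)] out:P3(v=40); bubbles=2
Tick 9: [PARSE:-, VALIDATE:-, TRANSFORM:-, EMIT:P5(v=0,ok=F)] out:P4(v=0); bubbles=3
Tick 10: [PARSE:-, VALIDATE:-, TRANSFORM:-, EMIT:-] out:P5(v=0); bubbles=4
Total bubble-slots: 20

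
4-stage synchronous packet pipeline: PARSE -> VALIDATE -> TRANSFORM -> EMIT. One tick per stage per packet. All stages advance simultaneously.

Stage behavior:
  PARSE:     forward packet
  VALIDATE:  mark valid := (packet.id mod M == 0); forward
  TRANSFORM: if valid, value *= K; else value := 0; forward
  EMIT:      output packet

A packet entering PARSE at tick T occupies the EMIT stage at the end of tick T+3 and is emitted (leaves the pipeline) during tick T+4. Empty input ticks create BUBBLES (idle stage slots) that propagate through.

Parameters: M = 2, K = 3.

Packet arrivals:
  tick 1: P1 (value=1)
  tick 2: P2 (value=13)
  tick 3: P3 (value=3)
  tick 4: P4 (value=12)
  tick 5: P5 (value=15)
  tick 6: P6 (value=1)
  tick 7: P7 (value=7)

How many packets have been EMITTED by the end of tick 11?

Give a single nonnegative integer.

Tick 1: [PARSE:P1(v=1,ok=F), VALIDATE:-, TRANSFORM:-, EMIT:-] out:-; in:P1
Tick 2: [PARSE:P2(v=13,ok=F), VALIDATE:P1(v=1,ok=F), TRANSFORM:-, EMIT:-] out:-; in:P2
Tick 3: [PARSE:P3(v=3,ok=F), VALIDATE:P2(v=13,ok=T), TRANSFORM:P1(v=0,ok=F), EMIT:-] out:-; in:P3
Tick 4: [PARSE:P4(v=12,ok=F), VALIDATE:P3(v=3,ok=F), TRANSFORM:P2(v=39,ok=T), EMIT:P1(v=0,ok=F)] out:-; in:P4
Tick 5: [PARSE:P5(v=15,ok=F), VALIDATE:P4(v=12,ok=T), TRANSFORM:P3(v=0,ok=F), EMIT:P2(v=39,ok=T)] out:P1(v=0); in:P5
Tick 6: [PARSE:P6(v=1,ok=F), VALIDATE:P5(v=15,ok=F), TRANSFORM:P4(v=36,ok=T), EMIT:P3(v=0,ok=F)] out:P2(v=39); in:P6
Tick 7: [PARSE:P7(v=7,ok=F), VALIDATE:P6(v=1,ok=T), TRANSFORM:P5(v=0,ok=F), EMIT:P4(v=36,ok=T)] out:P3(v=0); in:P7
Tick 8: [PARSE:-, VALIDATE:P7(v=7,ok=F), TRANSFORM:P6(v=3,ok=T), EMIT:P5(v=0,ok=F)] out:P4(v=36); in:-
Tick 9: [PARSE:-, VALIDATE:-, TRANSFORM:P7(v=0,ok=F), EMIT:P6(v=3,ok=T)] out:P5(v=0); in:-
Tick 10: [PARSE:-, VALIDATE:-, TRANSFORM:-, EMIT:P7(v=0,ok=F)] out:P6(v=3); in:-
Tick 11: [PARSE:-, VALIDATE:-, TRANSFORM:-, EMIT:-] out:P7(v=0); in:-
Emitted by tick 11: ['P1', 'P2', 'P3', 'P4', 'P5', 'P6', 'P7']

Answer: 7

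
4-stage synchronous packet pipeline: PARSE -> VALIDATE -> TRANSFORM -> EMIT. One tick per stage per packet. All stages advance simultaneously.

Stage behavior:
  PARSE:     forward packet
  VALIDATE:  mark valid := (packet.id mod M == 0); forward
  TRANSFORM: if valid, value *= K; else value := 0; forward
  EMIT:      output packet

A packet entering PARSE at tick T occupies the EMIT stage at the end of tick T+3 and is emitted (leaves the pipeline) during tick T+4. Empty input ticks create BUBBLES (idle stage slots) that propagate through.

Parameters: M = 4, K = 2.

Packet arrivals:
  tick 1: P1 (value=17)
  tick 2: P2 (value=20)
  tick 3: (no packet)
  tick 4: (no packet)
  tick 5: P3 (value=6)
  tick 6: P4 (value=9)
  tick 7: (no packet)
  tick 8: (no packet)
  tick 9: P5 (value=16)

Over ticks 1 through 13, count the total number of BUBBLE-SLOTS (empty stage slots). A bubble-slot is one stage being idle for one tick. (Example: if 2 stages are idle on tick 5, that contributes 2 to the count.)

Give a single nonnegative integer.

Tick 1: [PARSE:P1(v=17,ok=F), VALIDATE:-, TRANSFORM:-, EMIT:-] out:-; bubbles=3
Tick 2: [PARSE:P2(v=20,ok=F), VALIDATE:P1(v=17,ok=F), TRANSFORM:-, EMIT:-] out:-; bubbles=2
Tick 3: [PARSE:-, VALIDATE:P2(v=20,ok=F), TRANSFORM:P1(v=0,ok=F), EMIT:-] out:-; bubbles=2
Tick 4: [PARSE:-, VALIDATE:-, TRANSFORM:P2(v=0,ok=F), EMIT:P1(v=0,ok=F)] out:-; bubbles=2
Tick 5: [PARSE:P3(v=6,ok=F), VALIDATE:-, TRANSFORM:-, EMIT:P2(v=0,ok=F)] out:P1(v=0); bubbles=2
Tick 6: [PARSE:P4(v=9,ok=F), VALIDATE:P3(v=6,ok=F), TRANSFORM:-, EMIT:-] out:P2(v=0); bubbles=2
Tick 7: [PARSE:-, VALIDATE:P4(v=9,ok=T), TRANSFORM:P3(v=0,ok=F), EMIT:-] out:-; bubbles=2
Tick 8: [PARSE:-, VALIDATE:-, TRANSFORM:P4(v=18,ok=T), EMIT:P3(v=0,ok=F)] out:-; bubbles=2
Tick 9: [PARSE:P5(v=16,ok=F), VALIDATE:-, TRANSFORM:-, EMIT:P4(v=18,ok=T)] out:P3(v=0); bubbles=2
Tick 10: [PARSE:-, VALIDATE:P5(v=16,ok=F), TRANSFORM:-, EMIT:-] out:P4(v=18); bubbles=3
Tick 11: [PARSE:-, VALIDATE:-, TRANSFORM:P5(v=0,ok=F), EMIT:-] out:-; bubbles=3
Tick 12: [PARSE:-, VALIDATE:-, TRANSFORM:-, EMIT:P5(v=0,ok=F)] out:-; bubbles=3
Tick 13: [PARSE:-, VALIDATE:-, TRANSFORM:-, EMIT:-] out:P5(v=0); bubbles=4
Total bubble-slots: 32

Answer: 32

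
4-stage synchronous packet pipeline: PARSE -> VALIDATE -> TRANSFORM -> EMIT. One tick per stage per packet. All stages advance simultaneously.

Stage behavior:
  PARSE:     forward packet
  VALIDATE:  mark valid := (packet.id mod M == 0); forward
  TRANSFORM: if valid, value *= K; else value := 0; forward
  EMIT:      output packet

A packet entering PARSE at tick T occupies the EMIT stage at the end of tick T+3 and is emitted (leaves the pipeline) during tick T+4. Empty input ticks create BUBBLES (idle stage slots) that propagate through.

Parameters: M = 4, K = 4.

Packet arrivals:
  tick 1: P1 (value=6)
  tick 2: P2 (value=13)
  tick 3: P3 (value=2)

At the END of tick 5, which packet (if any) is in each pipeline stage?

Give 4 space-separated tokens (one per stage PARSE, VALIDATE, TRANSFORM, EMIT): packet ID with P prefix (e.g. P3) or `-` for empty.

Tick 1: [PARSE:P1(v=6,ok=F), VALIDATE:-, TRANSFORM:-, EMIT:-] out:-; in:P1
Tick 2: [PARSE:P2(v=13,ok=F), VALIDATE:P1(v=6,ok=F), TRANSFORM:-, EMIT:-] out:-; in:P2
Tick 3: [PARSE:P3(v=2,ok=F), VALIDATE:P2(v=13,ok=F), TRANSFORM:P1(v=0,ok=F), EMIT:-] out:-; in:P3
Tick 4: [PARSE:-, VALIDATE:P3(v=2,ok=F), TRANSFORM:P2(v=0,ok=F), EMIT:P1(v=0,ok=F)] out:-; in:-
Tick 5: [PARSE:-, VALIDATE:-, TRANSFORM:P3(v=0,ok=F), EMIT:P2(v=0,ok=F)] out:P1(v=0); in:-
At end of tick 5: ['-', '-', 'P3', 'P2']

Answer: - - P3 P2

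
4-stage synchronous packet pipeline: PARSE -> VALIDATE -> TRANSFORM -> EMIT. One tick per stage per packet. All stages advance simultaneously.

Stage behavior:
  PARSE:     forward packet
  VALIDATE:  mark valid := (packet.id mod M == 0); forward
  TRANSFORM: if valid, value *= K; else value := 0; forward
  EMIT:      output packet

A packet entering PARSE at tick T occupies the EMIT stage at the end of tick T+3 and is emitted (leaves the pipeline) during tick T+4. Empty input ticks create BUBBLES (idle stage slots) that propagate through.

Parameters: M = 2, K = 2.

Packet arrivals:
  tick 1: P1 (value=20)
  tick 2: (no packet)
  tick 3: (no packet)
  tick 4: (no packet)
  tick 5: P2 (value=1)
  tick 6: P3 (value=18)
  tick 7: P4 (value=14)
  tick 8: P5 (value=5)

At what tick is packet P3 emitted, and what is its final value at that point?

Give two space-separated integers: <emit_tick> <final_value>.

Tick 1: [PARSE:P1(v=20,ok=F), VALIDATE:-, TRANSFORM:-, EMIT:-] out:-; in:P1
Tick 2: [PARSE:-, VALIDATE:P1(v=20,ok=F), TRANSFORM:-, EMIT:-] out:-; in:-
Tick 3: [PARSE:-, VALIDATE:-, TRANSFORM:P1(v=0,ok=F), EMIT:-] out:-; in:-
Tick 4: [PARSE:-, VALIDATE:-, TRANSFORM:-, EMIT:P1(v=0,ok=F)] out:-; in:-
Tick 5: [PARSE:P2(v=1,ok=F), VALIDATE:-, TRANSFORM:-, EMIT:-] out:P1(v=0); in:P2
Tick 6: [PARSE:P3(v=18,ok=F), VALIDATE:P2(v=1,ok=T), TRANSFORM:-, EMIT:-] out:-; in:P3
Tick 7: [PARSE:P4(v=14,ok=F), VALIDATE:P3(v=18,ok=F), TRANSFORM:P2(v=2,ok=T), EMIT:-] out:-; in:P4
Tick 8: [PARSE:P5(v=5,ok=F), VALIDATE:P4(v=14,ok=T), TRANSFORM:P3(v=0,ok=F), EMIT:P2(v=2,ok=T)] out:-; in:P5
Tick 9: [PARSE:-, VALIDATE:P5(v=5,ok=F), TRANSFORM:P4(v=28,ok=T), EMIT:P3(v=0,ok=F)] out:P2(v=2); in:-
Tick 10: [PARSE:-, VALIDATE:-, TRANSFORM:P5(v=0,ok=F), EMIT:P4(v=28,ok=T)] out:P3(v=0); in:-
Tick 11: [PARSE:-, VALIDATE:-, TRANSFORM:-, EMIT:P5(v=0,ok=F)] out:P4(v=28); in:-
Tick 12: [PARSE:-, VALIDATE:-, TRANSFORM:-, EMIT:-] out:P5(v=0); in:-
P3: arrives tick 6, valid=False (id=3, id%2=1), emit tick 10, final value 0

Answer: 10 0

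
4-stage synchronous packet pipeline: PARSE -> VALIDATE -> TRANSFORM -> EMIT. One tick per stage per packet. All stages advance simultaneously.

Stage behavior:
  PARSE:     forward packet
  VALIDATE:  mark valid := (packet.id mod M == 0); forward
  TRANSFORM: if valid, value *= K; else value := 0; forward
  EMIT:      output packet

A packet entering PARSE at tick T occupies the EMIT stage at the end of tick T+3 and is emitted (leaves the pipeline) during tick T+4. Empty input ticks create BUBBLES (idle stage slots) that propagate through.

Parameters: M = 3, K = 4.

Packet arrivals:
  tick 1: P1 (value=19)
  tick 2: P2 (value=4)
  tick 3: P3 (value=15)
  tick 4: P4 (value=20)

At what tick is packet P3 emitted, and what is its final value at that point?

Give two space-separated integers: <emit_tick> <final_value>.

Tick 1: [PARSE:P1(v=19,ok=F), VALIDATE:-, TRANSFORM:-, EMIT:-] out:-; in:P1
Tick 2: [PARSE:P2(v=4,ok=F), VALIDATE:P1(v=19,ok=F), TRANSFORM:-, EMIT:-] out:-; in:P2
Tick 3: [PARSE:P3(v=15,ok=F), VALIDATE:P2(v=4,ok=F), TRANSFORM:P1(v=0,ok=F), EMIT:-] out:-; in:P3
Tick 4: [PARSE:P4(v=20,ok=F), VALIDATE:P3(v=15,ok=T), TRANSFORM:P2(v=0,ok=F), EMIT:P1(v=0,ok=F)] out:-; in:P4
Tick 5: [PARSE:-, VALIDATE:P4(v=20,ok=F), TRANSFORM:P3(v=60,ok=T), EMIT:P2(v=0,ok=F)] out:P1(v=0); in:-
Tick 6: [PARSE:-, VALIDATE:-, TRANSFORM:P4(v=0,ok=F), EMIT:P3(v=60,ok=T)] out:P2(v=0); in:-
Tick 7: [PARSE:-, VALIDATE:-, TRANSFORM:-, EMIT:P4(v=0,ok=F)] out:P3(v=60); in:-
Tick 8: [PARSE:-, VALIDATE:-, TRANSFORM:-, EMIT:-] out:P4(v=0); in:-
P3: arrives tick 3, valid=True (id=3, id%3=0), emit tick 7, final value 60

Answer: 7 60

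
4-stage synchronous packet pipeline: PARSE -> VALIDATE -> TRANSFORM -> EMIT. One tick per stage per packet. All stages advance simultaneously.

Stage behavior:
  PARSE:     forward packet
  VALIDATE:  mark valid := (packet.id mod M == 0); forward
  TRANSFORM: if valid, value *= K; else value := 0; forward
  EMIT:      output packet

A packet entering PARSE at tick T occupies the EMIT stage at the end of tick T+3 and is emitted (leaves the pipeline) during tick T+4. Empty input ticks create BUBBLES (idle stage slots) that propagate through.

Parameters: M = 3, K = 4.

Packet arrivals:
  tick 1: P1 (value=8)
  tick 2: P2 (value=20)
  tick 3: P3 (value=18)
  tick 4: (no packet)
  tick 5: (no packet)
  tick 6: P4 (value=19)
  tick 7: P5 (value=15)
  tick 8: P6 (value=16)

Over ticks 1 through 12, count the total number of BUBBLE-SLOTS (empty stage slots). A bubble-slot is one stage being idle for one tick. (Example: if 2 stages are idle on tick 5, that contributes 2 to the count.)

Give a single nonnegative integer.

Answer: 24

Derivation:
Tick 1: [PARSE:P1(v=8,ok=F), VALIDATE:-, TRANSFORM:-, EMIT:-] out:-; bubbles=3
Tick 2: [PARSE:P2(v=20,ok=F), VALIDATE:P1(v=8,ok=F), TRANSFORM:-, EMIT:-] out:-; bubbles=2
Tick 3: [PARSE:P3(v=18,ok=F), VALIDATE:P2(v=20,ok=F), TRANSFORM:P1(v=0,ok=F), EMIT:-] out:-; bubbles=1
Tick 4: [PARSE:-, VALIDATE:P3(v=18,ok=T), TRANSFORM:P2(v=0,ok=F), EMIT:P1(v=0,ok=F)] out:-; bubbles=1
Tick 5: [PARSE:-, VALIDATE:-, TRANSFORM:P3(v=72,ok=T), EMIT:P2(v=0,ok=F)] out:P1(v=0); bubbles=2
Tick 6: [PARSE:P4(v=19,ok=F), VALIDATE:-, TRANSFORM:-, EMIT:P3(v=72,ok=T)] out:P2(v=0); bubbles=2
Tick 7: [PARSE:P5(v=15,ok=F), VALIDATE:P4(v=19,ok=F), TRANSFORM:-, EMIT:-] out:P3(v=72); bubbles=2
Tick 8: [PARSE:P6(v=16,ok=F), VALIDATE:P5(v=15,ok=F), TRANSFORM:P4(v=0,ok=F), EMIT:-] out:-; bubbles=1
Tick 9: [PARSE:-, VALIDATE:P6(v=16,ok=T), TRANSFORM:P5(v=0,ok=F), EMIT:P4(v=0,ok=F)] out:-; bubbles=1
Tick 10: [PARSE:-, VALIDATE:-, TRANSFORM:P6(v=64,ok=T), EMIT:P5(v=0,ok=F)] out:P4(v=0); bubbles=2
Tick 11: [PARSE:-, VALIDATE:-, TRANSFORM:-, EMIT:P6(v=64,ok=T)] out:P5(v=0); bubbles=3
Tick 12: [PARSE:-, VALIDATE:-, TRANSFORM:-, EMIT:-] out:P6(v=64); bubbles=4
Total bubble-slots: 24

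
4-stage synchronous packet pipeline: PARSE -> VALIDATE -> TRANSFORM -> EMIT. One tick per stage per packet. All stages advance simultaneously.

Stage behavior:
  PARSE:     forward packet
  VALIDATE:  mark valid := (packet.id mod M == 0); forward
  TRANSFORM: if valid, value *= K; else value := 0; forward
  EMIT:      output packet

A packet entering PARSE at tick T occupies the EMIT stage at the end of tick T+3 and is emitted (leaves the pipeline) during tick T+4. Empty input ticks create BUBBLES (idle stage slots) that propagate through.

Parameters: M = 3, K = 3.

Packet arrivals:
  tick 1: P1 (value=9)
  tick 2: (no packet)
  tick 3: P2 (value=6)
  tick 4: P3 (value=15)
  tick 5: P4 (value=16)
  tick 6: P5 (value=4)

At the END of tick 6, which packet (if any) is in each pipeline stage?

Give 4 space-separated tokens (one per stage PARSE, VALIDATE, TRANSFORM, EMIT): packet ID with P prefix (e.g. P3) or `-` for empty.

Tick 1: [PARSE:P1(v=9,ok=F), VALIDATE:-, TRANSFORM:-, EMIT:-] out:-; in:P1
Tick 2: [PARSE:-, VALIDATE:P1(v=9,ok=F), TRANSFORM:-, EMIT:-] out:-; in:-
Tick 3: [PARSE:P2(v=6,ok=F), VALIDATE:-, TRANSFORM:P1(v=0,ok=F), EMIT:-] out:-; in:P2
Tick 4: [PARSE:P3(v=15,ok=F), VALIDATE:P2(v=6,ok=F), TRANSFORM:-, EMIT:P1(v=0,ok=F)] out:-; in:P3
Tick 5: [PARSE:P4(v=16,ok=F), VALIDATE:P3(v=15,ok=T), TRANSFORM:P2(v=0,ok=F), EMIT:-] out:P1(v=0); in:P4
Tick 6: [PARSE:P5(v=4,ok=F), VALIDATE:P4(v=16,ok=F), TRANSFORM:P3(v=45,ok=T), EMIT:P2(v=0,ok=F)] out:-; in:P5
At end of tick 6: ['P5', 'P4', 'P3', 'P2']

Answer: P5 P4 P3 P2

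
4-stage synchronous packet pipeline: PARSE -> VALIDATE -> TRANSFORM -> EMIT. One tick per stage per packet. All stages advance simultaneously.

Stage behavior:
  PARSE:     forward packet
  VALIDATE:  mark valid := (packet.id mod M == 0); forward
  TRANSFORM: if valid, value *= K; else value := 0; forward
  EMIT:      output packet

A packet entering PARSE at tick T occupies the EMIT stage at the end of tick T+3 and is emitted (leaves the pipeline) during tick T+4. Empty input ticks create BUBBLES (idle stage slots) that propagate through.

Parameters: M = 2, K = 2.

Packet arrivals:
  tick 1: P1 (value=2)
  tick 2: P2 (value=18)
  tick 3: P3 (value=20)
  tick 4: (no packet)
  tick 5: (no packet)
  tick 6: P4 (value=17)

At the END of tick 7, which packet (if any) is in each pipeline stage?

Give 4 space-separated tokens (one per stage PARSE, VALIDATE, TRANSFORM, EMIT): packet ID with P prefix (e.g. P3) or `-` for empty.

Answer: - P4 - -

Derivation:
Tick 1: [PARSE:P1(v=2,ok=F), VALIDATE:-, TRANSFORM:-, EMIT:-] out:-; in:P1
Tick 2: [PARSE:P2(v=18,ok=F), VALIDATE:P1(v=2,ok=F), TRANSFORM:-, EMIT:-] out:-; in:P2
Tick 3: [PARSE:P3(v=20,ok=F), VALIDATE:P2(v=18,ok=T), TRANSFORM:P1(v=0,ok=F), EMIT:-] out:-; in:P3
Tick 4: [PARSE:-, VALIDATE:P3(v=20,ok=F), TRANSFORM:P2(v=36,ok=T), EMIT:P1(v=0,ok=F)] out:-; in:-
Tick 5: [PARSE:-, VALIDATE:-, TRANSFORM:P3(v=0,ok=F), EMIT:P2(v=36,ok=T)] out:P1(v=0); in:-
Tick 6: [PARSE:P4(v=17,ok=F), VALIDATE:-, TRANSFORM:-, EMIT:P3(v=0,ok=F)] out:P2(v=36); in:P4
Tick 7: [PARSE:-, VALIDATE:P4(v=17,ok=T), TRANSFORM:-, EMIT:-] out:P3(v=0); in:-
At end of tick 7: ['-', 'P4', '-', '-']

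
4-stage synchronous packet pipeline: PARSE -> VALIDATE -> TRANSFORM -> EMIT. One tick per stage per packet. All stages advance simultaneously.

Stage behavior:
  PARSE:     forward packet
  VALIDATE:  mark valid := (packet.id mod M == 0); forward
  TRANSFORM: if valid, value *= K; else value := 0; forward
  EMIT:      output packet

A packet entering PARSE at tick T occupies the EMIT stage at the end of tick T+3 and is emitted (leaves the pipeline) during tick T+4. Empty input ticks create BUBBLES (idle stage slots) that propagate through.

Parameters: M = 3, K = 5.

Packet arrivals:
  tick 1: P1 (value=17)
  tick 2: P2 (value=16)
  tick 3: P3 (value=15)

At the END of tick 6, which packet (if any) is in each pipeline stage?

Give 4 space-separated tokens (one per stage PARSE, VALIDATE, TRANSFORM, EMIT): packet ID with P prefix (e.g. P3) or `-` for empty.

Answer: - - - P3

Derivation:
Tick 1: [PARSE:P1(v=17,ok=F), VALIDATE:-, TRANSFORM:-, EMIT:-] out:-; in:P1
Tick 2: [PARSE:P2(v=16,ok=F), VALIDATE:P1(v=17,ok=F), TRANSFORM:-, EMIT:-] out:-; in:P2
Tick 3: [PARSE:P3(v=15,ok=F), VALIDATE:P2(v=16,ok=F), TRANSFORM:P1(v=0,ok=F), EMIT:-] out:-; in:P3
Tick 4: [PARSE:-, VALIDATE:P3(v=15,ok=T), TRANSFORM:P2(v=0,ok=F), EMIT:P1(v=0,ok=F)] out:-; in:-
Tick 5: [PARSE:-, VALIDATE:-, TRANSFORM:P3(v=75,ok=T), EMIT:P2(v=0,ok=F)] out:P1(v=0); in:-
Tick 6: [PARSE:-, VALIDATE:-, TRANSFORM:-, EMIT:P3(v=75,ok=T)] out:P2(v=0); in:-
At end of tick 6: ['-', '-', '-', 'P3']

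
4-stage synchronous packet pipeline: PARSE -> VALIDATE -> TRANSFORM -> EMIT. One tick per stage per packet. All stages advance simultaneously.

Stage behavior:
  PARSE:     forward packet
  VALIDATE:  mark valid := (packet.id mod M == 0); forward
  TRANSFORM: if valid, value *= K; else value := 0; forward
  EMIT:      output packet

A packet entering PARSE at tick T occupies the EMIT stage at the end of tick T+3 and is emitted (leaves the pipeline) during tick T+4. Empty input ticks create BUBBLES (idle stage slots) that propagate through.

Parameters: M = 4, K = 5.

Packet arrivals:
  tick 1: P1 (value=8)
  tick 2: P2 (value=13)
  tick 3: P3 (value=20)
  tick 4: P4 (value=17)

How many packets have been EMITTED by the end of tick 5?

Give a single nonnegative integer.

Tick 1: [PARSE:P1(v=8,ok=F), VALIDATE:-, TRANSFORM:-, EMIT:-] out:-; in:P1
Tick 2: [PARSE:P2(v=13,ok=F), VALIDATE:P1(v=8,ok=F), TRANSFORM:-, EMIT:-] out:-; in:P2
Tick 3: [PARSE:P3(v=20,ok=F), VALIDATE:P2(v=13,ok=F), TRANSFORM:P1(v=0,ok=F), EMIT:-] out:-; in:P3
Tick 4: [PARSE:P4(v=17,ok=F), VALIDATE:P3(v=20,ok=F), TRANSFORM:P2(v=0,ok=F), EMIT:P1(v=0,ok=F)] out:-; in:P4
Tick 5: [PARSE:-, VALIDATE:P4(v=17,ok=T), TRANSFORM:P3(v=0,ok=F), EMIT:P2(v=0,ok=F)] out:P1(v=0); in:-
Emitted by tick 5: ['P1']

Answer: 1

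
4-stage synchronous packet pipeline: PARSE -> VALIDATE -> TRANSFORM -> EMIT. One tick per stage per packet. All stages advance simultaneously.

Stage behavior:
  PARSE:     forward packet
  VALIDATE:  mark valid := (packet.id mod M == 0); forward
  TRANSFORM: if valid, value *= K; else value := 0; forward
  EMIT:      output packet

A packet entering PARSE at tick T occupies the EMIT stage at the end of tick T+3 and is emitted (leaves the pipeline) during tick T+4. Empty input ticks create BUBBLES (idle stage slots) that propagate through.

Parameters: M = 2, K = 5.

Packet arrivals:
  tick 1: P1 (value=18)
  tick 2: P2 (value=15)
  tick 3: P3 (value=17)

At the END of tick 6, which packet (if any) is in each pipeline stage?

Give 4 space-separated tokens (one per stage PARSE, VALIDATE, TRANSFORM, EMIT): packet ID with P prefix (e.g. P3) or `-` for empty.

Answer: - - - P3

Derivation:
Tick 1: [PARSE:P1(v=18,ok=F), VALIDATE:-, TRANSFORM:-, EMIT:-] out:-; in:P1
Tick 2: [PARSE:P2(v=15,ok=F), VALIDATE:P1(v=18,ok=F), TRANSFORM:-, EMIT:-] out:-; in:P2
Tick 3: [PARSE:P3(v=17,ok=F), VALIDATE:P2(v=15,ok=T), TRANSFORM:P1(v=0,ok=F), EMIT:-] out:-; in:P3
Tick 4: [PARSE:-, VALIDATE:P3(v=17,ok=F), TRANSFORM:P2(v=75,ok=T), EMIT:P1(v=0,ok=F)] out:-; in:-
Tick 5: [PARSE:-, VALIDATE:-, TRANSFORM:P3(v=0,ok=F), EMIT:P2(v=75,ok=T)] out:P1(v=0); in:-
Tick 6: [PARSE:-, VALIDATE:-, TRANSFORM:-, EMIT:P3(v=0,ok=F)] out:P2(v=75); in:-
At end of tick 6: ['-', '-', '-', 'P3']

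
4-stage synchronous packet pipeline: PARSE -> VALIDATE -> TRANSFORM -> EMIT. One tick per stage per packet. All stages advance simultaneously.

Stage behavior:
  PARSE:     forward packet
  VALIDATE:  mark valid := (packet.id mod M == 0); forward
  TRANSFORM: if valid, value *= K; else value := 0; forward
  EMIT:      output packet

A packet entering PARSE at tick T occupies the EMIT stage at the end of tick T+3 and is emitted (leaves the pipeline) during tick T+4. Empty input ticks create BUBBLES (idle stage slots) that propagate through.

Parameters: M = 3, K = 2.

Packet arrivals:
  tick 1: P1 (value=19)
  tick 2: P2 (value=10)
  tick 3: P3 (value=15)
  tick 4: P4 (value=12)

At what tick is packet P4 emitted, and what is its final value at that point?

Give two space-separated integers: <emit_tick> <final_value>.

Answer: 8 0

Derivation:
Tick 1: [PARSE:P1(v=19,ok=F), VALIDATE:-, TRANSFORM:-, EMIT:-] out:-; in:P1
Tick 2: [PARSE:P2(v=10,ok=F), VALIDATE:P1(v=19,ok=F), TRANSFORM:-, EMIT:-] out:-; in:P2
Tick 3: [PARSE:P3(v=15,ok=F), VALIDATE:P2(v=10,ok=F), TRANSFORM:P1(v=0,ok=F), EMIT:-] out:-; in:P3
Tick 4: [PARSE:P4(v=12,ok=F), VALIDATE:P3(v=15,ok=T), TRANSFORM:P2(v=0,ok=F), EMIT:P1(v=0,ok=F)] out:-; in:P4
Tick 5: [PARSE:-, VALIDATE:P4(v=12,ok=F), TRANSFORM:P3(v=30,ok=T), EMIT:P2(v=0,ok=F)] out:P1(v=0); in:-
Tick 6: [PARSE:-, VALIDATE:-, TRANSFORM:P4(v=0,ok=F), EMIT:P3(v=30,ok=T)] out:P2(v=0); in:-
Tick 7: [PARSE:-, VALIDATE:-, TRANSFORM:-, EMIT:P4(v=0,ok=F)] out:P3(v=30); in:-
Tick 8: [PARSE:-, VALIDATE:-, TRANSFORM:-, EMIT:-] out:P4(v=0); in:-
P4: arrives tick 4, valid=False (id=4, id%3=1), emit tick 8, final value 0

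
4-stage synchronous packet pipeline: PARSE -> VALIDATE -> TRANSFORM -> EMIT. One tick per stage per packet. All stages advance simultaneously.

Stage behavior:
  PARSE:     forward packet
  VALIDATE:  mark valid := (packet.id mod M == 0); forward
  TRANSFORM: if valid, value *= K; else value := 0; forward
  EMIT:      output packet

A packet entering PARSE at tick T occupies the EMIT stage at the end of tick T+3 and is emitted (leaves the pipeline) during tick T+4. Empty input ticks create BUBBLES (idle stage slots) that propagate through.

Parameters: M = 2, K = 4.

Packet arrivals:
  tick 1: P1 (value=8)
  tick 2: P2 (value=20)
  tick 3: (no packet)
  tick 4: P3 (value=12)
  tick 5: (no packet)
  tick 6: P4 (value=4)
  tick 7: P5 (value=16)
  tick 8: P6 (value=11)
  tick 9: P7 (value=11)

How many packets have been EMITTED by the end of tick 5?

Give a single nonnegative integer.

Answer: 1

Derivation:
Tick 1: [PARSE:P1(v=8,ok=F), VALIDATE:-, TRANSFORM:-, EMIT:-] out:-; in:P1
Tick 2: [PARSE:P2(v=20,ok=F), VALIDATE:P1(v=8,ok=F), TRANSFORM:-, EMIT:-] out:-; in:P2
Tick 3: [PARSE:-, VALIDATE:P2(v=20,ok=T), TRANSFORM:P1(v=0,ok=F), EMIT:-] out:-; in:-
Tick 4: [PARSE:P3(v=12,ok=F), VALIDATE:-, TRANSFORM:P2(v=80,ok=T), EMIT:P1(v=0,ok=F)] out:-; in:P3
Tick 5: [PARSE:-, VALIDATE:P3(v=12,ok=F), TRANSFORM:-, EMIT:P2(v=80,ok=T)] out:P1(v=0); in:-
Emitted by tick 5: ['P1']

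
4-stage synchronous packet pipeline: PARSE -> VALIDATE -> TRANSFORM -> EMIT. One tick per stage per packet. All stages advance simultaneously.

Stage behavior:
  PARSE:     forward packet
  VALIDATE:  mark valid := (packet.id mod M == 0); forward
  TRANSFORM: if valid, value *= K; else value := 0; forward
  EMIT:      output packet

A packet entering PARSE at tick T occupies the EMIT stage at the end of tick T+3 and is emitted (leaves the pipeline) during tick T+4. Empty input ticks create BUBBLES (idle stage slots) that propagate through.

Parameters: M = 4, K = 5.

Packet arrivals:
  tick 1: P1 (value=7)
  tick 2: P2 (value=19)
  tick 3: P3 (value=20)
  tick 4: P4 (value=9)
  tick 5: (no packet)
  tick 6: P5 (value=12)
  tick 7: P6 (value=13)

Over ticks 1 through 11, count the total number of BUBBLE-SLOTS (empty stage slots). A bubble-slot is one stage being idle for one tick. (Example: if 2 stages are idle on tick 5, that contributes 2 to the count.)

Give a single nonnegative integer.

Answer: 20

Derivation:
Tick 1: [PARSE:P1(v=7,ok=F), VALIDATE:-, TRANSFORM:-, EMIT:-] out:-; bubbles=3
Tick 2: [PARSE:P2(v=19,ok=F), VALIDATE:P1(v=7,ok=F), TRANSFORM:-, EMIT:-] out:-; bubbles=2
Tick 3: [PARSE:P3(v=20,ok=F), VALIDATE:P2(v=19,ok=F), TRANSFORM:P1(v=0,ok=F), EMIT:-] out:-; bubbles=1
Tick 4: [PARSE:P4(v=9,ok=F), VALIDATE:P3(v=20,ok=F), TRANSFORM:P2(v=0,ok=F), EMIT:P1(v=0,ok=F)] out:-; bubbles=0
Tick 5: [PARSE:-, VALIDATE:P4(v=9,ok=T), TRANSFORM:P3(v=0,ok=F), EMIT:P2(v=0,ok=F)] out:P1(v=0); bubbles=1
Tick 6: [PARSE:P5(v=12,ok=F), VALIDATE:-, TRANSFORM:P4(v=45,ok=T), EMIT:P3(v=0,ok=F)] out:P2(v=0); bubbles=1
Tick 7: [PARSE:P6(v=13,ok=F), VALIDATE:P5(v=12,ok=F), TRANSFORM:-, EMIT:P4(v=45,ok=T)] out:P3(v=0); bubbles=1
Tick 8: [PARSE:-, VALIDATE:P6(v=13,ok=F), TRANSFORM:P5(v=0,ok=F), EMIT:-] out:P4(v=45); bubbles=2
Tick 9: [PARSE:-, VALIDATE:-, TRANSFORM:P6(v=0,ok=F), EMIT:P5(v=0,ok=F)] out:-; bubbles=2
Tick 10: [PARSE:-, VALIDATE:-, TRANSFORM:-, EMIT:P6(v=0,ok=F)] out:P5(v=0); bubbles=3
Tick 11: [PARSE:-, VALIDATE:-, TRANSFORM:-, EMIT:-] out:P6(v=0); bubbles=4
Total bubble-slots: 20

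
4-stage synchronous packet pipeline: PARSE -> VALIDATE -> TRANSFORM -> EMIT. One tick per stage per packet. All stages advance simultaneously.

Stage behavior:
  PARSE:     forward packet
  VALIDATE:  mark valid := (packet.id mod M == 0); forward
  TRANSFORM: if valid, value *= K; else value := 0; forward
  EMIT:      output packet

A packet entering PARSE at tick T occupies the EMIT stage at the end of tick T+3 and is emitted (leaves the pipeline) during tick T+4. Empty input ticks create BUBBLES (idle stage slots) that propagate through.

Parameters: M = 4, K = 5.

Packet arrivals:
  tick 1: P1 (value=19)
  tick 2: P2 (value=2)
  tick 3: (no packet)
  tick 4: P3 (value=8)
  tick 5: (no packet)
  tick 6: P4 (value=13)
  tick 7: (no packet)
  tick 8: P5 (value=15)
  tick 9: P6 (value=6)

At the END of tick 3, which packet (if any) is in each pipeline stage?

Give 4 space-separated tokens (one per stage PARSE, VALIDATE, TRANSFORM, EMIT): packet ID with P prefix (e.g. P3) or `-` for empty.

Answer: - P2 P1 -

Derivation:
Tick 1: [PARSE:P1(v=19,ok=F), VALIDATE:-, TRANSFORM:-, EMIT:-] out:-; in:P1
Tick 2: [PARSE:P2(v=2,ok=F), VALIDATE:P1(v=19,ok=F), TRANSFORM:-, EMIT:-] out:-; in:P2
Tick 3: [PARSE:-, VALIDATE:P2(v=2,ok=F), TRANSFORM:P1(v=0,ok=F), EMIT:-] out:-; in:-
At end of tick 3: ['-', 'P2', 'P1', '-']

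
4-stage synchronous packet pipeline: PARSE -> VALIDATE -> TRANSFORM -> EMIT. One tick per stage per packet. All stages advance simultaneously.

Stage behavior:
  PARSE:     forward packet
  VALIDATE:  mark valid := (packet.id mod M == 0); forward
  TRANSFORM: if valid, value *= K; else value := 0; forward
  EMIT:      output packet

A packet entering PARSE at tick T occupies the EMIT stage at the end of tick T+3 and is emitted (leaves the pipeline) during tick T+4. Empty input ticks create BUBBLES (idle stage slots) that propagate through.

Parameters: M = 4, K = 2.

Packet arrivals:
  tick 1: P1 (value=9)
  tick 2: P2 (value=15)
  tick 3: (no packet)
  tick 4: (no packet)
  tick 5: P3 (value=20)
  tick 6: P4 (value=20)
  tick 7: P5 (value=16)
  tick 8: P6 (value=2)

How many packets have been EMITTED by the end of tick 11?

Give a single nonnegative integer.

Tick 1: [PARSE:P1(v=9,ok=F), VALIDATE:-, TRANSFORM:-, EMIT:-] out:-; in:P1
Tick 2: [PARSE:P2(v=15,ok=F), VALIDATE:P1(v=9,ok=F), TRANSFORM:-, EMIT:-] out:-; in:P2
Tick 3: [PARSE:-, VALIDATE:P2(v=15,ok=F), TRANSFORM:P1(v=0,ok=F), EMIT:-] out:-; in:-
Tick 4: [PARSE:-, VALIDATE:-, TRANSFORM:P2(v=0,ok=F), EMIT:P1(v=0,ok=F)] out:-; in:-
Tick 5: [PARSE:P3(v=20,ok=F), VALIDATE:-, TRANSFORM:-, EMIT:P2(v=0,ok=F)] out:P1(v=0); in:P3
Tick 6: [PARSE:P4(v=20,ok=F), VALIDATE:P3(v=20,ok=F), TRANSFORM:-, EMIT:-] out:P2(v=0); in:P4
Tick 7: [PARSE:P5(v=16,ok=F), VALIDATE:P4(v=20,ok=T), TRANSFORM:P3(v=0,ok=F), EMIT:-] out:-; in:P5
Tick 8: [PARSE:P6(v=2,ok=F), VALIDATE:P5(v=16,ok=F), TRANSFORM:P4(v=40,ok=T), EMIT:P3(v=0,ok=F)] out:-; in:P6
Tick 9: [PARSE:-, VALIDATE:P6(v=2,ok=F), TRANSFORM:P5(v=0,ok=F), EMIT:P4(v=40,ok=T)] out:P3(v=0); in:-
Tick 10: [PARSE:-, VALIDATE:-, TRANSFORM:P6(v=0,ok=F), EMIT:P5(v=0,ok=F)] out:P4(v=40); in:-
Tick 11: [PARSE:-, VALIDATE:-, TRANSFORM:-, EMIT:P6(v=0,ok=F)] out:P5(v=0); in:-
Emitted by tick 11: ['P1', 'P2', 'P3', 'P4', 'P5']

Answer: 5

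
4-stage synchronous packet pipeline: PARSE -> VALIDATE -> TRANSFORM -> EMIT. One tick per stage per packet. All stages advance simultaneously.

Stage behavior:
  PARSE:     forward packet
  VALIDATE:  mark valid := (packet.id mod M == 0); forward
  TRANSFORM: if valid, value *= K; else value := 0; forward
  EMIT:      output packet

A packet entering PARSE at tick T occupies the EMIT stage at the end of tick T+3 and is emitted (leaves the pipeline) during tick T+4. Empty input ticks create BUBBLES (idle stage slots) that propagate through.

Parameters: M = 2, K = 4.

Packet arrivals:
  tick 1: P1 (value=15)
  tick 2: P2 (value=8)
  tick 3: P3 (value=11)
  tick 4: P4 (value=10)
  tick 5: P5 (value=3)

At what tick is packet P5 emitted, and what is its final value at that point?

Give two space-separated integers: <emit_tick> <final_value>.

Tick 1: [PARSE:P1(v=15,ok=F), VALIDATE:-, TRANSFORM:-, EMIT:-] out:-; in:P1
Tick 2: [PARSE:P2(v=8,ok=F), VALIDATE:P1(v=15,ok=F), TRANSFORM:-, EMIT:-] out:-; in:P2
Tick 3: [PARSE:P3(v=11,ok=F), VALIDATE:P2(v=8,ok=T), TRANSFORM:P1(v=0,ok=F), EMIT:-] out:-; in:P3
Tick 4: [PARSE:P4(v=10,ok=F), VALIDATE:P3(v=11,ok=F), TRANSFORM:P2(v=32,ok=T), EMIT:P1(v=0,ok=F)] out:-; in:P4
Tick 5: [PARSE:P5(v=3,ok=F), VALIDATE:P4(v=10,ok=T), TRANSFORM:P3(v=0,ok=F), EMIT:P2(v=32,ok=T)] out:P1(v=0); in:P5
Tick 6: [PARSE:-, VALIDATE:P5(v=3,ok=F), TRANSFORM:P4(v=40,ok=T), EMIT:P3(v=0,ok=F)] out:P2(v=32); in:-
Tick 7: [PARSE:-, VALIDATE:-, TRANSFORM:P5(v=0,ok=F), EMIT:P4(v=40,ok=T)] out:P3(v=0); in:-
Tick 8: [PARSE:-, VALIDATE:-, TRANSFORM:-, EMIT:P5(v=0,ok=F)] out:P4(v=40); in:-
Tick 9: [PARSE:-, VALIDATE:-, TRANSFORM:-, EMIT:-] out:P5(v=0); in:-
P5: arrives tick 5, valid=False (id=5, id%2=1), emit tick 9, final value 0

Answer: 9 0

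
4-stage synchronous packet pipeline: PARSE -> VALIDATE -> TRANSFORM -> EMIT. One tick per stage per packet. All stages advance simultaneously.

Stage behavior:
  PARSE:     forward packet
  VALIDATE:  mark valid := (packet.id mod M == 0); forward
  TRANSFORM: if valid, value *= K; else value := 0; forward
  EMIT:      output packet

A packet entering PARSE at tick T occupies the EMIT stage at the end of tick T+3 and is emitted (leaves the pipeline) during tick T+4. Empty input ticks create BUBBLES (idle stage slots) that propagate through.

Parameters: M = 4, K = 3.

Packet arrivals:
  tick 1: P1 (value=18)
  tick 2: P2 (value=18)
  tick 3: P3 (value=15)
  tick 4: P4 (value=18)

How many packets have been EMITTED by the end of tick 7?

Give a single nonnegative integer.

Tick 1: [PARSE:P1(v=18,ok=F), VALIDATE:-, TRANSFORM:-, EMIT:-] out:-; in:P1
Tick 2: [PARSE:P2(v=18,ok=F), VALIDATE:P1(v=18,ok=F), TRANSFORM:-, EMIT:-] out:-; in:P2
Tick 3: [PARSE:P3(v=15,ok=F), VALIDATE:P2(v=18,ok=F), TRANSFORM:P1(v=0,ok=F), EMIT:-] out:-; in:P3
Tick 4: [PARSE:P4(v=18,ok=F), VALIDATE:P3(v=15,ok=F), TRANSFORM:P2(v=0,ok=F), EMIT:P1(v=0,ok=F)] out:-; in:P4
Tick 5: [PARSE:-, VALIDATE:P4(v=18,ok=T), TRANSFORM:P3(v=0,ok=F), EMIT:P2(v=0,ok=F)] out:P1(v=0); in:-
Tick 6: [PARSE:-, VALIDATE:-, TRANSFORM:P4(v=54,ok=T), EMIT:P3(v=0,ok=F)] out:P2(v=0); in:-
Tick 7: [PARSE:-, VALIDATE:-, TRANSFORM:-, EMIT:P4(v=54,ok=T)] out:P3(v=0); in:-
Emitted by tick 7: ['P1', 'P2', 'P3']

Answer: 3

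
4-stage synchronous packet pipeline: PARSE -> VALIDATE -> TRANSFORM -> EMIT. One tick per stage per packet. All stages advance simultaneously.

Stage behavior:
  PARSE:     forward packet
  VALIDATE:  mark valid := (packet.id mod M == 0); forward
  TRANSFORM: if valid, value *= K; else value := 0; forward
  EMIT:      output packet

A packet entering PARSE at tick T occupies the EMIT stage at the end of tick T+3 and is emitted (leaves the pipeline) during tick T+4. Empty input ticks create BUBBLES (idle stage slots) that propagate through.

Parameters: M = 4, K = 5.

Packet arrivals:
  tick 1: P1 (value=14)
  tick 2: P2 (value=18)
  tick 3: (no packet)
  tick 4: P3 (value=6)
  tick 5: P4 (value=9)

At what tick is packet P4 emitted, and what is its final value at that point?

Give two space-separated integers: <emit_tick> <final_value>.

Tick 1: [PARSE:P1(v=14,ok=F), VALIDATE:-, TRANSFORM:-, EMIT:-] out:-; in:P1
Tick 2: [PARSE:P2(v=18,ok=F), VALIDATE:P1(v=14,ok=F), TRANSFORM:-, EMIT:-] out:-; in:P2
Tick 3: [PARSE:-, VALIDATE:P2(v=18,ok=F), TRANSFORM:P1(v=0,ok=F), EMIT:-] out:-; in:-
Tick 4: [PARSE:P3(v=6,ok=F), VALIDATE:-, TRANSFORM:P2(v=0,ok=F), EMIT:P1(v=0,ok=F)] out:-; in:P3
Tick 5: [PARSE:P4(v=9,ok=F), VALIDATE:P3(v=6,ok=F), TRANSFORM:-, EMIT:P2(v=0,ok=F)] out:P1(v=0); in:P4
Tick 6: [PARSE:-, VALIDATE:P4(v=9,ok=T), TRANSFORM:P3(v=0,ok=F), EMIT:-] out:P2(v=0); in:-
Tick 7: [PARSE:-, VALIDATE:-, TRANSFORM:P4(v=45,ok=T), EMIT:P3(v=0,ok=F)] out:-; in:-
Tick 8: [PARSE:-, VALIDATE:-, TRANSFORM:-, EMIT:P4(v=45,ok=T)] out:P3(v=0); in:-
Tick 9: [PARSE:-, VALIDATE:-, TRANSFORM:-, EMIT:-] out:P4(v=45); in:-
P4: arrives tick 5, valid=True (id=4, id%4=0), emit tick 9, final value 45

Answer: 9 45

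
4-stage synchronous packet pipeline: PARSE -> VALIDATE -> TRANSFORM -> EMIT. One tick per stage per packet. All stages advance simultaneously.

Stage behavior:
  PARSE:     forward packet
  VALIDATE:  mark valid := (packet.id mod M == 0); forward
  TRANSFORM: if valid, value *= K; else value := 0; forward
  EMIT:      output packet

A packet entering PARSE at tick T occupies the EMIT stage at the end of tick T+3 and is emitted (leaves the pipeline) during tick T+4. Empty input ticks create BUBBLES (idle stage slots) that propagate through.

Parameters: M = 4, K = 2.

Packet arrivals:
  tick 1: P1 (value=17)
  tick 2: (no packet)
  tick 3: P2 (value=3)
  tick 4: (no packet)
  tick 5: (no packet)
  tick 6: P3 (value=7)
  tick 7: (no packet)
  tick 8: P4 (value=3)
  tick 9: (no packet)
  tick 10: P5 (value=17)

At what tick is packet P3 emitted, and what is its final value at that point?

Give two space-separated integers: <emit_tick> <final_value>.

Answer: 10 0

Derivation:
Tick 1: [PARSE:P1(v=17,ok=F), VALIDATE:-, TRANSFORM:-, EMIT:-] out:-; in:P1
Tick 2: [PARSE:-, VALIDATE:P1(v=17,ok=F), TRANSFORM:-, EMIT:-] out:-; in:-
Tick 3: [PARSE:P2(v=3,ok=F), VALIDATE:-, TRANSFORM:P1(v=0,ok=F), EMIT:-] out:-; in:P2
Tick 4: [PARSE:-, VALIDATE:P2(v=3,ok=F), TRANSFORM:-, EMIT:P1(v=0,ok=F)] out:-; in:-
Tick 5: [PARSE:-, VALIDATE:-, TRANSFORM:P2(v=0,ok=F), EMIT:-] out:P1(v=0); in:-
Tick 6: [PARSE:P3(v=7,ok=F), VALIDATE:-, TRANSFORM:-, EMIT:P2(v=0,ok=F)] out:-; in:P3
Tick 7: [PARSE:-, VALIDATE:P3(v=7,ok=F), TRANSFORM:-, EMIT:-] out:P2(v=0); in:-
Tick 8: [PARSE:P4(v=3,ok=F), VALIDATE:-, TRANSFORM:P3(v=0,ok=F), EMIT:-] out:-; in:P4
Tick 9: [PARSE:-, VALIDATE:P4(v=3,ok=T), TRANSFORM:-, EMIT:P3(v=0,ok=F)] out:-; in:-
Tick 10: [PARSE:P5(v=17,ok=F), VALIDATE:-, TRANSFORM:P4(v=6,ok=T), EMIT:-] out:P3(v=0); in:P5
Tick 11: [PARSE:-, VALIDATE:P5(v=17,ok=F), TRANSFORM:-, EMIT:P4(v=6,ok=T)] out:-; in:-
Tick 12: [PARSE:-, VALIDATE:-, TRANSFORM:P5(v=0,ok=F), EMIT:-] out:P4(v=6); in:-
Tick 13: [PARSE:-, VALIDATE:-, TRANSFORM:-, EMIT:P5(v=0,ok=F)] out:-; in:-
Tick 14: [PARSE:-, VALIDATE:-, TRANSFORM:-, EMIT:-] out:P5(v=0); in:-
P3: arrives tick 6, valid=False (id=3, id%4=3), emit tick 10, final value 0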